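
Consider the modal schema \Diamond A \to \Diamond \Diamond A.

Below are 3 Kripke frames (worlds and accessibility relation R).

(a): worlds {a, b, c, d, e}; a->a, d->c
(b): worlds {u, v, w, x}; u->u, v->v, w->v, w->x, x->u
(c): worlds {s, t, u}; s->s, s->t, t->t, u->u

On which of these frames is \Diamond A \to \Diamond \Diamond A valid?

(c)

This is the axiom for a generalized confluence (Geach) condition; its first-order frame correspondent is \forall x \forall y (xRy \to \exists w (y = w \wedge x R^2 w)).
(a): fails — dRc but no w with c=w and dR²w.
(b): fails — wRx but no t with x=t and wR²t.
(c): ✓.
Valid on: (c).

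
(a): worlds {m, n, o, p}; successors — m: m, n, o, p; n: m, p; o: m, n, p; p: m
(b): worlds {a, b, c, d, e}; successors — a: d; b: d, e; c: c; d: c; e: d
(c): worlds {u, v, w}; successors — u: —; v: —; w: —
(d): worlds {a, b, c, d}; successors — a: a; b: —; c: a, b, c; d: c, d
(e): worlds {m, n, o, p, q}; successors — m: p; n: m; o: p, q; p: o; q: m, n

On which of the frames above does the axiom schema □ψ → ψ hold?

Frame correspondent (Sahlqvist): ∀x Rxx — i.e. reflexivity.
(a): fails — world n does not see itself.
(b): fails — world a does not see itself.
(c): fails — world u does not see itself.
(d): fails — world b does not see itself.
(e): fails — world m does not see itself.
Valid on no frame.

none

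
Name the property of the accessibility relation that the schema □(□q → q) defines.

This schema is the T□ axiom.
It corresponds to shift-reflexivity: ∀x ∀y (Rxy → Ryy).

shift-reflexivity: ∀x ∀y (Rxy → Ryy)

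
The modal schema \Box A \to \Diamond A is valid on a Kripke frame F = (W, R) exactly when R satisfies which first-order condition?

seriality: \forall x \exists y Rxy

Suppose □A→◇A is valid. At any x set V(A)=W. Then □A at x, so ◇A at x, so x has a successor.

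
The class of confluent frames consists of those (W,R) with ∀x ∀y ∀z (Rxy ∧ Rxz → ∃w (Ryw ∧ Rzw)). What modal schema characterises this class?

This is convergence; the standard corresponding axiom is .2: ◇□p → □◇p.

◇□p → □◇p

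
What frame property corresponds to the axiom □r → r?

This is the T axiom.
Its frame correspondent is reflexivity — ∀x Rxx.

reflexivity: ∀x Rxx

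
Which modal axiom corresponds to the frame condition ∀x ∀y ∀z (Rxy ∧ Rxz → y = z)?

A defining formula is ◇p → □p (the CD axiom).

◇p → □p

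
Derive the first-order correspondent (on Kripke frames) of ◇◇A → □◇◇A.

This is a Sahlqvist (Geach-type) schema ◇^2□^0A → □^1◇^2A.
Minimal-valuation argument: fix x; take any y with xR^2y and any z with xR^1z. Set V(A) to the set of worlds R-reachable from y in exactly 0 steps. Then □^0A holds at y, so the antecedent holds at x; validity forces ◇^2A at z, giving a w with zR^2w and yR^0w.
First-order correspondent: ∀x ∀y ∀z ((xR²y ∧ xRz) → ∃w (y = w ∧ zR²w)).

∀x ∀y ∀z ((xR²y ∧ xRz) → ∃w (y = w ∧ zR²w))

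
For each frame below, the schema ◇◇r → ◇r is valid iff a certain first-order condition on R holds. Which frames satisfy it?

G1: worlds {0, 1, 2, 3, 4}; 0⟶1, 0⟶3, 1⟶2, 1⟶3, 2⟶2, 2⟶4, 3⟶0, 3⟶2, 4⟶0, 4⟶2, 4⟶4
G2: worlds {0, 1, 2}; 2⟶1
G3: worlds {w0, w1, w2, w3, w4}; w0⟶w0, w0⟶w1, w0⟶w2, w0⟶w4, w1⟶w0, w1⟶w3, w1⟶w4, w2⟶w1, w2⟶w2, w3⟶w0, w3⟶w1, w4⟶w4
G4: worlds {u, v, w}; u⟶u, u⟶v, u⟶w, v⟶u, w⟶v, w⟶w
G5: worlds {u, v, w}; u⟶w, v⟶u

G2

Frame correspondent (Sahlqvist): ∀x ∀y ∀z (Rxy ∧ Ryz → Rxz) — i.e. transitivity.
G1: fails — R32 and R24 but not R34.
G2: ✓.
G3: fails — Rw1w0 and Rw0w1 but not Rw1w1.
G4: fails — Rvu and Ruv but not Rvv.
G5: fails — Rvu and Ruw but not Rvw.
Valid on: G2.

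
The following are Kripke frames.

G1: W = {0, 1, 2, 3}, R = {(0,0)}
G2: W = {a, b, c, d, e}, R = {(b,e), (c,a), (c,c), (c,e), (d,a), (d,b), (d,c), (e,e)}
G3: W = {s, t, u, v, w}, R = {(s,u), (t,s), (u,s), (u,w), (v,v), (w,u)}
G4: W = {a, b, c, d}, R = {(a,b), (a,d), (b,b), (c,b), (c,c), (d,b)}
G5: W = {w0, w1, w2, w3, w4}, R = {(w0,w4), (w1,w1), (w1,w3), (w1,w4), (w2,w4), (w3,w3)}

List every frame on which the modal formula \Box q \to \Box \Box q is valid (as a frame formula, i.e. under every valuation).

G1, G4, G5

The schema corresponds to transitivity: \forall x \forall y \forall z (Rxy \wedge Ryz \to Rxz).
G1: holds.
G2: fails — Rdc and Rce but not Rde.
G3: fails — Ruw and Rwu but not Ruu.
G4: holds.
G5: holds.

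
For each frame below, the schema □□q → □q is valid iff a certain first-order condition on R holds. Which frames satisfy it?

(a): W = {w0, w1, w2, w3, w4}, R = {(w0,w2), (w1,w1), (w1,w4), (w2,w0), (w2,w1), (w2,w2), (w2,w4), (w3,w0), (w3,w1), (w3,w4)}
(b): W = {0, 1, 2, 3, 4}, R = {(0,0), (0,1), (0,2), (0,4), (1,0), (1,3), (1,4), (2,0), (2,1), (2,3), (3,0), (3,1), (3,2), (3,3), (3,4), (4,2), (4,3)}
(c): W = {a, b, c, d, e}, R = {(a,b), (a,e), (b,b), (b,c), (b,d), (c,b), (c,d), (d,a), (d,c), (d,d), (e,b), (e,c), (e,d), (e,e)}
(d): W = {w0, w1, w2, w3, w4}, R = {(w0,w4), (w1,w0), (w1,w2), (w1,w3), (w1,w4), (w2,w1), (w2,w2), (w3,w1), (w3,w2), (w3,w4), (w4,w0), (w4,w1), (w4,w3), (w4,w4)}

Frame correspondent (Sahlqvist): ∀x ∀y (Rxy → ∃z (Rxz ∧ Rzy)) — i.e. density.
(a): fails — Rw3w0 but no z with Rw3z and Rzw0.
(b): condition met.
(c): condition met.
(d): condition met.
Valid on: (b), (c), (d).

(b), (c), (d)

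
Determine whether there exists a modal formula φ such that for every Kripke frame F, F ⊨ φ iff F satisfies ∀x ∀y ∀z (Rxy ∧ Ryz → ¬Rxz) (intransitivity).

Modal frame validity is preserved under surjective bounded morphisms.
The 7-cycle (worlds w0,w1,w2,w3,w4,w5,w6 with w0→w1→w2→w3→w4→w5→w6→w0) is intransitive. Mapping every world to a single reflexive point • is a surjective bounded morphism; the reflexive point is not intransitive (R••∧R•• but R••).
So no modal formula (or set of formulas) defines exactly the intransitive frames.

No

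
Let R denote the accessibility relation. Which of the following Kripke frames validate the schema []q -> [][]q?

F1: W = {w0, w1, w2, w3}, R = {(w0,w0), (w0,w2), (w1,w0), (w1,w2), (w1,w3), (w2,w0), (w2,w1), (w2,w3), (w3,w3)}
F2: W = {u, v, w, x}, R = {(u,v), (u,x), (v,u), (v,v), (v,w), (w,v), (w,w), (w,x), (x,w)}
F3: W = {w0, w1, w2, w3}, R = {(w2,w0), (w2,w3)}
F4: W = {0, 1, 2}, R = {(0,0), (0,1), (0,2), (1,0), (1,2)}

F3

This is the axiom for transitivity; its first-order frame correspondent is forall x forall y forall z (Rxy & Ryz -> Rxz).
F1: fails — Rw1w2 and Rw2w1 but not Rw1w1.
F2: fails — Ruv and Rvw but not Ruw.
F3: holds.
F4: fails — R10 and R01 but not R11.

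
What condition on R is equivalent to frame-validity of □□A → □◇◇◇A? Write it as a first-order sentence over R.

∀x ∀z (xRz → ∃w (xR²w ∧ zR³w))

This is a Sahlqvist (Geach-type) schema ◇^0□^2A → □^1◇^3A.
First-order correspondent: ∀x ∀z (xRz → ∃w (xR²w ∧ zR³w)).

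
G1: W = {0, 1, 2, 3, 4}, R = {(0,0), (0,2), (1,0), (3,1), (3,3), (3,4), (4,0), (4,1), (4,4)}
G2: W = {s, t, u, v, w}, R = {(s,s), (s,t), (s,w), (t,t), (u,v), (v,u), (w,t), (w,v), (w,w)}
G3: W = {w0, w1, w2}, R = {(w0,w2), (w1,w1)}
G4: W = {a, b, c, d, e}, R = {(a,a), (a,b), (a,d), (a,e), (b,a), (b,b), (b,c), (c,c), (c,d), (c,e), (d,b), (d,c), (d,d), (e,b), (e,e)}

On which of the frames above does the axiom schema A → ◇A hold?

G4

Frame correspondent (Sahlqvist): ∀x Rxx — i.e. reflexivity.
G1: fails — world 1 does not see itself.
G2: fails — world u does not see itself.
G3: fails — world w0 does not see itself.
G4: condition met.
Valid on: G4.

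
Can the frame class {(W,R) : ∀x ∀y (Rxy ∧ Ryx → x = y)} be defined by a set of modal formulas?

No — not modally definable

If a class were modally definable it would be closed under surjective bounded morphisms (Goldblatt–Thomason).
The 8-cycle (worlds a,b,c,d,e,f,g,h with a→b→c→d→e→f→g→h→a) is antisymmetric. Sending even-indexed worlds to a and odd-indexed worlds to b is a surjective bounded morphism onto the two-world frame with a↔b, which is not antisymmetric.
Hence antisymmetry is not modally definable.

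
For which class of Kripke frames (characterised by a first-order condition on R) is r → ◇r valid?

Equivalently (dual form): □r → r.
Suppose □r→r is valid. At any x set V(r)={w : Rxw}. Then □r holds at x, so r holds at x, i.e. Rxx.
Conversely, on a frame with reflexivity the schema holds at every world under every valuation.
So the correspondent is reflexivity.

reflexivity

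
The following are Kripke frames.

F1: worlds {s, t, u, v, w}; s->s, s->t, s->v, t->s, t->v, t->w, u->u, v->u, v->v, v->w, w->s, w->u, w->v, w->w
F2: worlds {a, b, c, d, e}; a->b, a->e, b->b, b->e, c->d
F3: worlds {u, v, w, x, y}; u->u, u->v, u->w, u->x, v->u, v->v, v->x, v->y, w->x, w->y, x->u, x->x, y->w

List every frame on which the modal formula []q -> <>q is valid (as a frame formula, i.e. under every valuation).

F1, F3

This is the axiom for seriality; its first-order frame correspondent is forall x exists y Rxy.
F1: satisfies the condition.
F2: fails — world d has no successor.
F3: satisfies the condition.
Valid on: F1, F3.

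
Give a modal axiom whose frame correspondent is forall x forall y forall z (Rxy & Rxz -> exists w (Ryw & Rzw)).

◇□ψ → □◇ψ

The condition is convergence. The .2 schema ◇□ψ → □◇ψ defines it.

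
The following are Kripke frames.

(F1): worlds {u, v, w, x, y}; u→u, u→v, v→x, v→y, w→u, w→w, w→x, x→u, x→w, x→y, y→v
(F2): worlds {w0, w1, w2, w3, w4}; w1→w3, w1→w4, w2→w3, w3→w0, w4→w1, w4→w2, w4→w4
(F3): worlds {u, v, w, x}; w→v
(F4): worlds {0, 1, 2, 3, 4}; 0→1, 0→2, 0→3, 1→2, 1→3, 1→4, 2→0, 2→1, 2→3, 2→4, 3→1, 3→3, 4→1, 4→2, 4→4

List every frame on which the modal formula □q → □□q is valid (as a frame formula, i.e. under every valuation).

(F3)

Frame correspondent (Sahlqvist): ∀x ∀y ∀z (Rxy ∧ Ryz → Rxz) — i.e. transitivity.
(F1): fails — Ruv and Rvx but not Rux.
(F2): fails — Rw1w3 and Rw3w0 but not Rw1w0.
(F3): ✓.
(F4): fails — R02 and R20 but not R00.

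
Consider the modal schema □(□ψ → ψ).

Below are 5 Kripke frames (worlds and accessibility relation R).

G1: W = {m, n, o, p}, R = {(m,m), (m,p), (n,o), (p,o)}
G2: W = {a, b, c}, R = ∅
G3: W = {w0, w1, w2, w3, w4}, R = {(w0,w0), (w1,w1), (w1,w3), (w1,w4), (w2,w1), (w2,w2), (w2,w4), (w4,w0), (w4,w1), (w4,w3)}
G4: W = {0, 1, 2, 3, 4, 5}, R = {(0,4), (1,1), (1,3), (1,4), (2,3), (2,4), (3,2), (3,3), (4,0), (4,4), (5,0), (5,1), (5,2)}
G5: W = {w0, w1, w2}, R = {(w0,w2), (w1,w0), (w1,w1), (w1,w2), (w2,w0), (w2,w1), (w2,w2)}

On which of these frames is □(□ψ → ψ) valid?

Frame correspondent (Sahlqvist): ∀x ∀y (Rxy → Ryy) — i.e. shift-reflexivity.
G1: fails — Rno but not Roo.
G2: ✓.
G3: fails — Rw2w4 but not Rw4w4.
G4: fails — R32 but not R22.
G5: fails — Rw1w0 but not Rw0w0.
Valid on: G2.

G2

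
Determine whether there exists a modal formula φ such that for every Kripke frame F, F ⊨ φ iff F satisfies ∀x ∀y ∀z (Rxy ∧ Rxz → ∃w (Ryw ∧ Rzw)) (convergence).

This is a Sahlqvist condition; the .2 axiom ◇□p → □◇p defines it.
Suppose ◇□p→□◇p is valid. Take Rxy, Rxz and set V(p)={w : Ryw}. Then □p at y so ◇□p at x, so □◇p at x, so ◇p at z, giving w with Rzw and Ryw.

Definable; ◇□p → □◇p defines it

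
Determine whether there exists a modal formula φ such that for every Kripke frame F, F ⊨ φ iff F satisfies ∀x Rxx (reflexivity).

Yes — defined by □p → p

The condition is reflexivity. A defining modal formula is □p → p.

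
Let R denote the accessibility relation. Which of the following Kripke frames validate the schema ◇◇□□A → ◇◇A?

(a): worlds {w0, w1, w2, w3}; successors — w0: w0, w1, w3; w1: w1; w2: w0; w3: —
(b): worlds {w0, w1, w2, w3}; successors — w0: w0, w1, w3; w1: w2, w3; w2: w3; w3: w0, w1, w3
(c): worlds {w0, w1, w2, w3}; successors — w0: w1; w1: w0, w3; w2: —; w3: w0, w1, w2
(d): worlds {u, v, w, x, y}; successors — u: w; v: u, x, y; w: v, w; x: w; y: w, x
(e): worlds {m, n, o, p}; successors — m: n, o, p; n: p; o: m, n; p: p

This is the axiom for a generalized confluence (Geach) condition; its first-order frame correspondent is ∀x ∀y (xR²y → ∃w (yR²w ∧ xR²w)).
(a): fails — w0R²w3 but no w with w3R²w and w0R²w.
(b): holds.
(c): fails — w1R²w2 but no w with w2R²w and w1R²w.
(d): holds.
(e): holds.
Valid on: (b), (d), (e).

(b), (d), (e)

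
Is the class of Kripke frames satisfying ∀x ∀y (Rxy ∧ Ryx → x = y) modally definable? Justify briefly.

If a class were modally definable it would be closed under surjective bounded morphisms (Goldblatt–Thomason).
The 8-cycle (worlds a,b,c,d,e,f,g,h with a→b→c→d→e→f→g→h→a) is antisymmetric. Sending even-indexed worlds to • and odd-indexed worlds to ∘ is a surjective bounded morphism onto the two-world frame with •↔∘, which is not antisymmetric.
So no modal formula (or set of formulas) defines exactly the antisymmetric frames.

Not definable by any modal formula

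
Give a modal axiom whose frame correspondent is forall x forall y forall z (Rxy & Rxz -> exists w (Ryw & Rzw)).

◇□s → □◇s

This is convergence; the standard corresponding axiom is .2: ◇□s → □◇s.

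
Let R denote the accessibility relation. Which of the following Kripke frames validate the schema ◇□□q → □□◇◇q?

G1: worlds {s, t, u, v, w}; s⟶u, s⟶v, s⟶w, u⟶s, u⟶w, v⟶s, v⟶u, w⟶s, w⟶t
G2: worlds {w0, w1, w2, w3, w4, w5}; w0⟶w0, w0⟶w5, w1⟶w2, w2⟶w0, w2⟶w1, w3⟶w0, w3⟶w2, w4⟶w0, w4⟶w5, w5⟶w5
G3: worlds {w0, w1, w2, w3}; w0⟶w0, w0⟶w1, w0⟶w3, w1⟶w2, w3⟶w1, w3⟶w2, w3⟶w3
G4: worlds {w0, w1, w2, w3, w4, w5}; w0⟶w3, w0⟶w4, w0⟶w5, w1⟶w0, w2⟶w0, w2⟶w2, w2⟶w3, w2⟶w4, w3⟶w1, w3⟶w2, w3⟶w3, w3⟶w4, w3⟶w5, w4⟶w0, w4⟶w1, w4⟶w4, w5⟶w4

G4

This is the axiom for a generalized confluence (Geach) condition; its first-order frame correspondent is ∀x ∀y ∀z ((xRy ∧ xR²z) → ∃w (yR²w ∧ zR²w)).
G1: fails — sRu, sR²t but no w* with uR²w* and tR²w*.
G2: fails — w2Rw1, w2R²w5 but no w with w1R²w and w5R²w.
G3: fails — w0Rw0, w0R²w1 but no w with w0R²w and w1R²w.
G4: satisfies the condition.
Valid on: G4.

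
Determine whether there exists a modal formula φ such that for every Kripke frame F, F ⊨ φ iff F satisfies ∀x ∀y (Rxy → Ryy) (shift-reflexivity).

Yes — defined by □(□p → p)

The condition is shift-reflexivity. A defining modal formula is □(□p → p).
Suppose □(□p→p) is valid. Take Rxy and set V(p)={w : Ryw}. Then at y, □p holds; since □(□p→p) at x, □p→p at y, so p at y, i.e. Ryy.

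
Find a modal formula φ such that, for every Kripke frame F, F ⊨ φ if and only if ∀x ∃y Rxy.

□s → ◇s

A defining formula is □s → ◇s (the D axiom).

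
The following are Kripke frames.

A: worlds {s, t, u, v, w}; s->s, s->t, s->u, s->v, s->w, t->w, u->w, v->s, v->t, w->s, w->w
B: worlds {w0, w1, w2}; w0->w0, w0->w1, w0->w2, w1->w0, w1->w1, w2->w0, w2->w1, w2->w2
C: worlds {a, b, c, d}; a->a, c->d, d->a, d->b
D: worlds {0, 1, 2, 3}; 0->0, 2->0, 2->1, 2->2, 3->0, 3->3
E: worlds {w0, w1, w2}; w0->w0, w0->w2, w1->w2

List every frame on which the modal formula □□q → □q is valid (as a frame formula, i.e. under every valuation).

A, B, D

This is the axiom for density; its first-order frame correspondent is ∀x ∀y (Rxy → ∃z (Rxz ∧ Rzy)).
A: ✓.
B: ✓.
C: fails — Rdb but no z with Rdz and Rzb.
D: ✓.
E: fails — Rw1w2 but no z with Rw1z and Rzw2.
Valid on: A, B, D.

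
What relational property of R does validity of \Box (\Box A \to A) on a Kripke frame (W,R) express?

shift-reflexivity: \forall x \forall y (Rxy \to Ryy)

Suppose □(□A→A) is valid. Take Rxy and set V(A)={w : Ryw}. Then at y, □A holds; since □(□A→A) at x, □A→A at y, so A at y, i.e. Ryy.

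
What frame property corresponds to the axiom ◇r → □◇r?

the Euclidean property: ∀x ∀y ∀z (Rxy ∧ Rxz → Ryz)

This is the 5 axiom.
It corresponds to the Euclidean property: ∀x ∀y ∀z (Rxy ∧ Rxz → Ryz).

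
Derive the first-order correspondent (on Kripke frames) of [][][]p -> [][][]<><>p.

This is a Sahlqvist (Geach-type) schema ◇^0□^3p → □^3◇^2p.
Minimal-valuation argument: fix x; take any y with xR^0y and any z with xR^3z. Set V(p) to the set of worlds R-reachable from y in exactly 3 steps. Then □^3p holds at y, so the antecedent holds at x; validity forces ◇^2p at z, giving a w with zR^2w and yR^3w.
First-order correspondent: forall x forall z (x R^3 z -> exists w (x R^3 w & z R^2 w)).

forall x forall z (x R^3 z -> exists w (x R^3 w & z R^2 w))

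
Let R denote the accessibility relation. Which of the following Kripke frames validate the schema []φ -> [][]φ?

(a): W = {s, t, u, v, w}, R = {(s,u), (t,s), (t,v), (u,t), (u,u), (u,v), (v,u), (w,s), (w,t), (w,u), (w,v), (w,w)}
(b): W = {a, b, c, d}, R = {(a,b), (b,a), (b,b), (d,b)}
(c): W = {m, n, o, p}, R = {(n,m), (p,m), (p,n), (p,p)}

The schema corresponds to transitivity: forall x forall y forall z (Rxy & Ryz -> Rxz).
(a): fails — Rtv and Rvu but not Rtu.
(b): fails — Rdb and Rba but not Rda.
(c): holds.

(c)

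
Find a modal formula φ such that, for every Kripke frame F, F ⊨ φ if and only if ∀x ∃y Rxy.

□p → ◇p

This is seriality; the standard corresponding axiom is D: □p → ◇p.
Suppose □p→◇p is valid. At any x set V(p)=W. Then □p at x, so ◇p at x, so x has a successor.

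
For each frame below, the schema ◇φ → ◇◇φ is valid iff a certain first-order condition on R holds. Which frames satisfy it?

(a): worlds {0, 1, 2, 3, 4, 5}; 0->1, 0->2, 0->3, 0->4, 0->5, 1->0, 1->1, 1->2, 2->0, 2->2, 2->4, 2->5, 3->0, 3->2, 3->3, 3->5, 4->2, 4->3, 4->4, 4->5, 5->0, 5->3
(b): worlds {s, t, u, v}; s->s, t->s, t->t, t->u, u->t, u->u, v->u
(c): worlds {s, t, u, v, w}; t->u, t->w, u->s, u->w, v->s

This is the axiom for a generalized confluence (Geach) condition; its first-order frame correspondent is ∀x ∀y (xRy → ∃w (y = w ∧ xR²w)).
(a): satisfies the condition.
(b): satisfies the condition.
(c): fails — tRu but no w* with u=w* and tR²w*.
Valid on: (a), (b).

(a), (b)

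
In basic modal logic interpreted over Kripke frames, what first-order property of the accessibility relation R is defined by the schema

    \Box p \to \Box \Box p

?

transitivity

Suppose □p→□□p is valid. Take Rxy, Ryz and set V(p)={w : Rxw}. Then □p at x, so □□p at x, so □p at y, so p at z, i.e. Rxz.
Conversely, on a frame with transitivity the schema holds at every world under every valuation.
Frame condition: \forall x \forall y \forall z (Rxy \wedge Ryz \to Rxz).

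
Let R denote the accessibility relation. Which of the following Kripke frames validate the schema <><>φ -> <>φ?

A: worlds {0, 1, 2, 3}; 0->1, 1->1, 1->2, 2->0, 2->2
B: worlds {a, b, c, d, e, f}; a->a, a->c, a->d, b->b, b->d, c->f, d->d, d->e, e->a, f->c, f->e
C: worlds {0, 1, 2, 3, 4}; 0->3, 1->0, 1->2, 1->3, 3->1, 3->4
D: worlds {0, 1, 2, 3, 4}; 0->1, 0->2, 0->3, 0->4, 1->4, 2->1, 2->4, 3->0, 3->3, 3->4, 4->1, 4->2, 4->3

none

This is the axiom for transitivity; its first-order frame correspondent is forall x forall y forall z (Rxy & Ryz -> Rxz).
A: fails — R12 and R20 but not R10.
B: fails — Rde and Rea but not Rda.
C: fails — R31 and R10 but not R30.
D: fails — R34 and R42 but not R32.
Valid on no frame.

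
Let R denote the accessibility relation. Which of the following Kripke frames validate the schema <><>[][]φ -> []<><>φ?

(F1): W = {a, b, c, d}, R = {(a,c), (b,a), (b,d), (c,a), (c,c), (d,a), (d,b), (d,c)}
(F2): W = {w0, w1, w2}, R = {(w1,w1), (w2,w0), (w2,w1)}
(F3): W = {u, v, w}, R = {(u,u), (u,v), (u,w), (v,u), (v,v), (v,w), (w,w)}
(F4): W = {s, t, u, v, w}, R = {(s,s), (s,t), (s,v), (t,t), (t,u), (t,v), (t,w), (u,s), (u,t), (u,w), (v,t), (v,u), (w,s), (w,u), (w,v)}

(F1), (F3), (F4)

This is the axiom for a generalized confluence (Geach) condition; its first-order frame correspondent is forall x forall y forall z ((x R^2 y & xRz) -> exists w (y R^2 w & z R^2 w)).
(F1): satisfies the condition.
(F2): fails — w2R²w1, w2Rw0 but no w with w1R²w and w0R²w.
(F3): satisfies the condition.
(F4): satisfies the condition.
Valid on: (F1), (F3), (F4).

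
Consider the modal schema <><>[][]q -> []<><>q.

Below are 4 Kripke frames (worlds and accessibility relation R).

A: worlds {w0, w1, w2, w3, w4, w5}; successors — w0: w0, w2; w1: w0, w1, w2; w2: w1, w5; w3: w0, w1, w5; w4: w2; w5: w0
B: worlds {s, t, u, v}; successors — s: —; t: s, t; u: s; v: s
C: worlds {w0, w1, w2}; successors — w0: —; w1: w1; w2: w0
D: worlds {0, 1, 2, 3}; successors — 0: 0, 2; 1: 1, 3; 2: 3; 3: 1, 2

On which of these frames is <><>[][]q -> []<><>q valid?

This is the axiom for a generalized confluence (Geach) condition; its first-order frame correspondent is forall x forall y forall z ((x R^2 y & xRz) -> exists w (y R^2 w & z R^2 w)).
A: holds.
B: fails — tR²s, tRs but no w with sR²w and sR²w.
C: holds.
D: holds.

A, C, D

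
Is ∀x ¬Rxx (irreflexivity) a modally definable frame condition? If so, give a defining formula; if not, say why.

Not definable by any modal formula

Any modally definable frame class is closed under surjective bounded morphisms.
The 4-cycle (worlds a,b,c,d with a→b→c→d→a) is irreflexive, and the map sending every world to a single reflexive point • is a surjective bounded morphism (forth: every edge maps to (•,•); back: every world has a successor). So any modal formula valid on the 4-cycle is also valid on the reflexive point, which is not irreflexive.
So the class is not modally definable.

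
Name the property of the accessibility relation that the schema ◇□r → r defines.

Symmetry

Equivalently (dual form): r → □◇r.
Suppose r→□◇r is valid. Take Rxy and set V(r)={x}. Then r at x, so □◇r at x, so ◇r at y, so some z with Ryz has r; z=x, i.e. Ryx.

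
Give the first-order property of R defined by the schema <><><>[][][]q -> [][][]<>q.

forall x forall y forall z ((x R^3 y & x R^3 z) -> exists w (y R^3 w & zRw))

This is a Sahlqvist (Geach-type) schema ◇^3□^3q → □^3◇^1q.
First-order correspondent: forall x forall y forall z ((x R^3 y & x R^3 z) -> exists w (y R^3 w & zRw)).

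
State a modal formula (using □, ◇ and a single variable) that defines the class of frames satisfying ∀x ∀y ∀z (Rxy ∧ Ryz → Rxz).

□q → □□q

The condition is transitivity. The 4 schema □q → □□q defines it.
Suppose □q→□□q is valid. Take Rxy, Ryz and set V(q)={w : Rxw}. Then □q at x, so □□q at x, so □q at y, so q at z, i.e. Rxz.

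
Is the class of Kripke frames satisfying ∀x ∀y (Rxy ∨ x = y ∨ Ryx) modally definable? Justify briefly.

No

Any modally definable frame class is closed under disjoint unions.
Take 3 disjoint single-world reflexive frames: each is trivially connected, but their disjoint union has 3 worlds with no edge between distinct components, so it is not connected.
Hence connectedness of R is not modally definable.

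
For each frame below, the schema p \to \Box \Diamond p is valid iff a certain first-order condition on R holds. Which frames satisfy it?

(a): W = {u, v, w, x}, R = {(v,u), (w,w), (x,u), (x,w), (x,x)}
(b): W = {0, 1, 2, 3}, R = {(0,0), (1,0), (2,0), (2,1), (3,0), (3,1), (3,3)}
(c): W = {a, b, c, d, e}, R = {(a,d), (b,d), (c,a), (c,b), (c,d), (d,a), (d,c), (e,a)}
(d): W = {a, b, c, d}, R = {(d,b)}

none

This is the axiom for symmetry; its first-order frame correspondent is \forall x \forall y (Rxy \to Ryx).
(a): fails — Rxw but not Rwx.
(b): fails — R10 but not R01.
(c): fails — Rea but not Rae.
(d): fails — Rdb but not Rbd.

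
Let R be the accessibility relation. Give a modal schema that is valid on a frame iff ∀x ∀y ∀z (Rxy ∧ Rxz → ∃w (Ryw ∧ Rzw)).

◇□r → □◇r

A defining formula is ◇□r → □◇r (the .2 axiom).
Suppose ◇□r→□◇r is valid. Take Rxy, Rxz and set V(r)={w : Ryw}. Then □r at y so ◇□r at x, so □◇r at x, so ◇r at z, giving w with Rzw and Ryw.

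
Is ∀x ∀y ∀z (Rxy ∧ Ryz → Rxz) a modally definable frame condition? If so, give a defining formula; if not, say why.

The condition is transitivity. A defining modal formula is □p → □□p.

Yes — defined by □p → □□p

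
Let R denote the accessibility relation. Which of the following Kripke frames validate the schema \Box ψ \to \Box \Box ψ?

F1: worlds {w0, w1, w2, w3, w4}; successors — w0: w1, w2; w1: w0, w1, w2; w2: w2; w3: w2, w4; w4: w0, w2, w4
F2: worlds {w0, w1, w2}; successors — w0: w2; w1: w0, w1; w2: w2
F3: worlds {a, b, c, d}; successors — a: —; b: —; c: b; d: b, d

This is the axiom for transitivity; its first-order frame correspondent is \forall x \forall y \forall z (Rxy \wedge Ryz \to Rxz).
F1: fails — Rw4w0 and Rw0w1 but not Rw4w1.
F2: fails — Rw1w0 and Rw0w2 but not Rw1w2.
F3: ✓.
Valid on: F3.

F3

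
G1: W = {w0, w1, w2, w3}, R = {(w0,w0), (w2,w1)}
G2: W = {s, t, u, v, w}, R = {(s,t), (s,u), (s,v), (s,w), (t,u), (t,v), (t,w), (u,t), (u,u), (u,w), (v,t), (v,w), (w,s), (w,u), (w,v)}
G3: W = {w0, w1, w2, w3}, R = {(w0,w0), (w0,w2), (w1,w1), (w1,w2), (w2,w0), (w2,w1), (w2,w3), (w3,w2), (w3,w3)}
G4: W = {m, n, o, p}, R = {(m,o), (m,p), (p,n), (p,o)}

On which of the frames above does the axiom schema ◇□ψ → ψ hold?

The schema corresponds to symmetry: ∀x ∀y (Rxy → Ryx).
G1: fails — Rw2w1 but not Rw1w2.
G2: fails — Rtw but not Rwt.
G3: ✓.
G4: fails — Rpn but not Rnp.
Valid on: G3.

G3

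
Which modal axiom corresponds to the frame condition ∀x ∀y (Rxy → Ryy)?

A defining formula is □(□q → q) (the T□ axiom).
Suppose □(□q→q) is valid. Take Rxy and set V(q)={w : Ryw}. Then at y, □q holds; since □(□q→q) at x, □q→q at y, so q at y, i.e. Ryy.

□(□q → q)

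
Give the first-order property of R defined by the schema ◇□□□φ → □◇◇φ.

∀x ∀y ∀z ((xRy ∧ xRz) → ∃w (yR³w ∧ zR²w))

This is a Sahlqvist (Geach-type) schema ◇^1□^3φ → □^1◇^2φ.
First-order correspondent: ∀x ∀y ∀z ((xRy ∧ xRz) → ∃w (yR³w ∧ zR²w)).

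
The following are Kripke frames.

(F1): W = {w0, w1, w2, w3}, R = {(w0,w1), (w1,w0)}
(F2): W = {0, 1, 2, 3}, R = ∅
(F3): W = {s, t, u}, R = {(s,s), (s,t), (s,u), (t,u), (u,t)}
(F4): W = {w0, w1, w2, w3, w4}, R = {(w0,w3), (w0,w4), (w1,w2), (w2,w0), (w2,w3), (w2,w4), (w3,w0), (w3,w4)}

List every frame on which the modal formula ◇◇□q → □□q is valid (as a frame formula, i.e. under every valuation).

The schema corresponds to a generalized confluence (Geach) condition: ∀x ∀y ∀z ((xR²y ∧ xR²z) → ∃w (yRw ∧ z = w)).
(F1): fails — w0R²w0, w0R²w0 but no w with w0Rw and w0=w.
(F2): satisfies the condition.
(F3): fails — sR²t, sR²s but no w with tRw and s=w.
(F4): fails — w0R²w0, w0R²w0 but no w with w0Rw and w0=w.

(F2)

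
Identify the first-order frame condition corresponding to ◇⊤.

seriality

◇⊤ holds at w iff w has a successor, so frame-validity of ◇⊤ is exactly seriality. Equivalently via □ψ → ◇ψ:
Suppose □ψ→◇ψ is valid. At any x set V(ψ)=W. Then □ψ at x, so ◇ψ at x, so x has a successor.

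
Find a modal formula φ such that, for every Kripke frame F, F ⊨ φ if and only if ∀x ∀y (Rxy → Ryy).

This is shift-reflexivity; the standard corresponding axiom is T□: □(□p → p).
Suppose □(□p→p) is valid. Take Rxy and set V(p)={w : Ryw}. Then at y, □p holds; since □(□p→p) at x, □p→p at y, so p at y, i.e. Ryy.

□(□p → p)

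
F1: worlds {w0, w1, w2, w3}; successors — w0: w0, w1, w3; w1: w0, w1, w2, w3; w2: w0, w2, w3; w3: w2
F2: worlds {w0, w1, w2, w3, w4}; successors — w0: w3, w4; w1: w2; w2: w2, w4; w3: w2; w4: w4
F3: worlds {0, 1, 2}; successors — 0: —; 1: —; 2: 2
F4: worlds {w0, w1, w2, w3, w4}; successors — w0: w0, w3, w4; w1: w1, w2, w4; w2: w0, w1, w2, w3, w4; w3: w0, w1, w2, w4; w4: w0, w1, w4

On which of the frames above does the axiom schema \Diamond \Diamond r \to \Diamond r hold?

This is the axiom for transitivity; its first-order frame correspondent is \forall x \forall y \forall z (Rxy \wedge Ryz \to Rxz).
F1: fails — Rw3w2 and Rw2w0 but not Rw3w0.
F2: fails — Rw1w2 and Rw2w4 but not Rw1w4.
F3: condition met.
F4: fails — Rw1w2 and Rw2w0 but not Rw1w0.

F3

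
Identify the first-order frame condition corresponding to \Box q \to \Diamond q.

Seriality

Suppose □q→◇q is valid. At any x set V(q)=W. Then □q at x, so ◇q at x, so x has a successor.
Conversely, on a frame with seriality the schema holds at every world under every valuation.
Frame condition: \forall x \exists y Rxy.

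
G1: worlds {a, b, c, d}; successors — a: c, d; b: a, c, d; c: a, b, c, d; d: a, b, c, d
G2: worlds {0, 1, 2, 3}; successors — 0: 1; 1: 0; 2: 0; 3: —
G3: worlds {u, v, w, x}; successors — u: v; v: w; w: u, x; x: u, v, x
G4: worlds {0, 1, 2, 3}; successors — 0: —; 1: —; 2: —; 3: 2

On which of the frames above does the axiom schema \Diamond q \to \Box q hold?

G2, G4

Frame correspondent (Sahlqvist): \forall x \forall y \forall z (Rxy \wedge Rxz \to y = z) — i.e. partial functionality.
G1: fails — a sees both c and d.
G2: condition met.
G3: fails — w sees both u and x.
G4: condition met.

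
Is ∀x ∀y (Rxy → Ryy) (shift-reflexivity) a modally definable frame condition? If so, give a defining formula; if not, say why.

Yes, by □(□r → r)

Yes: it is shift-reflexivity, defined by the T□ schema □(□r → r).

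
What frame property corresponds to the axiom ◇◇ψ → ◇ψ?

This schema is equivalent to the 4 axiom □ψ → □□ψ.
It corresponds to transitivity: ∀x ∀y ∀z (Rxy ∧ Ryz → Rxz).

transitivity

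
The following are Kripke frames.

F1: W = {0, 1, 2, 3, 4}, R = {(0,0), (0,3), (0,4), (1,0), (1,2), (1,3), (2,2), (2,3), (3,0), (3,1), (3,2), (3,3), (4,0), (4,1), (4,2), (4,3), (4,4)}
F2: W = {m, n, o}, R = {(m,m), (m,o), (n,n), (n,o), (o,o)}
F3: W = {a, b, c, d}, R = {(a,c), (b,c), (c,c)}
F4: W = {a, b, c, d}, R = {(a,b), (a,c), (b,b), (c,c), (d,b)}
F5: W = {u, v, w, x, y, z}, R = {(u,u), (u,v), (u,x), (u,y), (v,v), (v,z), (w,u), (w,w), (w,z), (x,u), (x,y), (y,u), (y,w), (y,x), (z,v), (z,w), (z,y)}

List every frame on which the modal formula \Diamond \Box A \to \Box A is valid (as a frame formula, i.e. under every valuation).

This is the axiom for the Euclidean property; its first-order frame correspondent is \forall x \forall y \forall z (Rxy \wedge Rxz \to Ryz).
F1: fails — R03 and R04 but not R34.
F2: fails — Rmo and Rmm but not Rom.
F3: satisfies the condition.
F4: fails — Rab and Rac but not Rbc.
F5: fails — Ruv and Ruu but not Rvu.
Valid on: F3.

F3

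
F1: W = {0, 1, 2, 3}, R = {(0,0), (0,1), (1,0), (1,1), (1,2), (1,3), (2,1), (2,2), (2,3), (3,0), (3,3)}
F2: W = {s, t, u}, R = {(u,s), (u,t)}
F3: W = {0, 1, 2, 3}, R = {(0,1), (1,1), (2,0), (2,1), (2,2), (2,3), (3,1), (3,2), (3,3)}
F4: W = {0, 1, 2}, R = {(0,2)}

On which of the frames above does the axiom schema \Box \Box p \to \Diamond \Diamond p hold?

F1, F3

Frame correspondent (Sahlqvist): \forall x \exists w (x R^2 w \wedge x R^2 w) — i.e. a generalized confluence (Geach) condition.
F1: holds.
F2: fails — at s but no w with sR²w and sR²w.
F3: holds.
F4: fails — at 0 but no w with 0R²w and 0R²w.
Valid on: F1, F3.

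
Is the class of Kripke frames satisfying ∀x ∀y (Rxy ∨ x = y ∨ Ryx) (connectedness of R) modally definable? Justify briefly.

Any modally definable frame class is closed under disjoint unions.
Take 2 disjoint single-world reflexive frames: each is trivially connected, but their disjoint union has 2 worlds with no edge between distinct components, so it is not connected.
So the class is not modally definable.

No — not modally definable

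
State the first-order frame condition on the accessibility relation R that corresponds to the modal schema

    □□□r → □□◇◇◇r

This is a Sahlqvist (Geach-type) schema ◇^0□^3r → □^2◇^3r.
Minimal-valuation argument: fix x; take any y with xR^0y and any z with xR^2z. Set V(r) to the set of worlds R-reachable from y in exactly 3 steps. Then □^3r holds at y, so the antecedent holds at x; validity forces ◇^3r at z, giving a w with zR^3w and yR^3w.
First-order correspondent: ∀x ∀z (xR²z → ∃w (xR³w ∧ zR³w)).

∀x ∀z (xR²z → ∃w (xR³w ∧ zR³w))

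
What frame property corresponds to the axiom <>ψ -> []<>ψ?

The Euclidean property

This is the 5 axiom.
It corresponds to the Euclidean property: forall x forall y forall z (Rxy & Rxz -> Ryz).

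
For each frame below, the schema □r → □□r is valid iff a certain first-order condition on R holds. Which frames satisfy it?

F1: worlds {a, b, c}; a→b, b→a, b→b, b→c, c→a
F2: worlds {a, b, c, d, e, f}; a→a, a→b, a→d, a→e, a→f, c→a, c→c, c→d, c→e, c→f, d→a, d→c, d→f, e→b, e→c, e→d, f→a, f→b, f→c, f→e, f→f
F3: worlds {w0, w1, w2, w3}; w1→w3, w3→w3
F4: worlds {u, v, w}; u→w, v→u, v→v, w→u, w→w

F3

Frame correspondent (Sahlqvist): ∀x ∀y ∀z (Rxy ∧ Ryz → Rxz) — i.e. transitivity.
F1: fails — Rab and Rbc but not Rac.
F2: fails — Rdf and Rfb but not Rdb.
F3: holds.
F4: fails — Ruw and Rwu but not Ruu.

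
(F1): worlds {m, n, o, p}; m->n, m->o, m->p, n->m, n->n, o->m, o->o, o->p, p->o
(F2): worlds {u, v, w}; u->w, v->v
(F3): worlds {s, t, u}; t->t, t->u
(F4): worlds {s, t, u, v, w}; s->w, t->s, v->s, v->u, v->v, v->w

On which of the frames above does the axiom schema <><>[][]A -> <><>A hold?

Frame correspondent (Sahlqvist): forall x forall y (x R^2 y -> exists w (y R^2 w & x R^2 w)) — i.e. a generalized confluence (Geach) condition.
(F1): holds.
(F2): holds.
(F3): fails — tR²u but no w with uR²w and tR²w.
(F4): fails — tR²w but no w* with wR²w* and tR²w*.
Valid on: (F1), (F2).

(F1), (F2)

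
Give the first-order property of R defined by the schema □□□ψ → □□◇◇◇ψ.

This is a Sahlqvist (Geach-type) schema ◇^0□^3ψ → □^2◇^3ψ.
Minimal-valuation argument: fix x; take any y with xR^0y and any z with xR^2z. Set V(ψ) to the set of worlds R-reachable from y in exactly 3 steps. Then □^3ψ holds at y, so the antecedent holds at x; validity forces ◇^3ψ at z, giving a w with zR^3w and yR^3w.
First-order correspondent: ∀x ∀z (xR²z → ∃w (xR³w ∧ zR³w)).

∀x ∀z (xR²z → ∃w (xR³w ∧ zR³w))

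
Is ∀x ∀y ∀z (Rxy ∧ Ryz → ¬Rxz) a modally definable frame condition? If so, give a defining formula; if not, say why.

If a class were modally definable it would be closed under surjective bounded morphisms (Goldblatt–Thomason).
The 7-cycle (worlds a,b,c,d,e,f,g with a→b→c→d→e→f→g→a) is intransitive. Mapping every world to a single reflexive point • is a surjective bounded morphism; the reflexive point is not intransitive (R••∧R•• but R••).
Hence intransitivity is not modally definable.

Not definable by any modal formula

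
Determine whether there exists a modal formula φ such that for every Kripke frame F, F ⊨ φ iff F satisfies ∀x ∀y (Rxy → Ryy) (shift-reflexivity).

The condition is shift-reflexivity. A defining modal formula is □(□q → q).
Suppose □(□q→q) is valid. Take Rxy and set V(q)={w : Ryw}. Then at y, □q holds; since □(□q→q) at x, □q→q at y, so q at y, i.e. Ryy.

Yes — defined by □(□q → q)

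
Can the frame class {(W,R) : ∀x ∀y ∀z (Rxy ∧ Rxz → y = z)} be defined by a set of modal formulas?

Yes: it is partial functionality, defined by the CD schema ◇r → □r.
Suppose ◇r→□r is valid. Take Rxy, Rxz and set V(r)={y}. Then ◇r at x, so □r at x, so r at z, i.e. z=y.

Yes, by ◇r → □r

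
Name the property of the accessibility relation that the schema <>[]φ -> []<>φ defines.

Convergence

Suppose ◇□φ→□◇φ is valid. Take Rxy, Rxz and set V(φ)={w : Ryw}. Then □φ at y so ◇□φ at x, so □◇φ at x, so ◇φ at z, giving w with Rzw and Ryw.
The converse is a direct semantic check.
Frame condition: forall x forall y forall z (Rxy & Rxz -> exists w (Ryw & Rzw)).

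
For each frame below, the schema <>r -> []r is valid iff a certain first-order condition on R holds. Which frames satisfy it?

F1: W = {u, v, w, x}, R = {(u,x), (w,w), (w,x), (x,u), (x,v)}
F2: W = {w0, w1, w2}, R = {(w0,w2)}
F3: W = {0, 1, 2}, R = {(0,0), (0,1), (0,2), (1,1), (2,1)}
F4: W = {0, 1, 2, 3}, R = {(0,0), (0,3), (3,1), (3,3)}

The schema corresponds to partial functionality: forall x forall y forall z (Rxy & Rxz -> y = z).
F1: fails — w sees both w and x.
F2: holds.
F3: fails — 0 sees both 0 and 1.
F4: fails — 0 sees both 0 and 3.
Valid on: F2.

F2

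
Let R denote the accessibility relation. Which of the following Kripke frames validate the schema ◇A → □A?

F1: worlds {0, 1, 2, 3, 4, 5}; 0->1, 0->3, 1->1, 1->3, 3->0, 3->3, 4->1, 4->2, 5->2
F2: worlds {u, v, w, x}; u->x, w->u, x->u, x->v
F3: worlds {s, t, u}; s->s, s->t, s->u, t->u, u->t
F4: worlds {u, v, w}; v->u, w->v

F4

Frame correspondent (Sahlqvist): ∀x ∀y ∀z (Rxy ∧ Rxz → y = z) — i.e. partial functionality.
F1: fails — 0 sees both 1 and 3.
F2: fails — x sees both u and v.
F3: fails — s sees both s and t.
F4: holds.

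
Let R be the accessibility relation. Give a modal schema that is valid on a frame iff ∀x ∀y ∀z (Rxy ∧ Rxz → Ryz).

◇q → □◇q

The condition is the Euclidean property. The 5 schema ◇q → □◇q defines it.
Suppose ◇q→□◇q is valid. Take Rxy, Rxz and set V(q)={y}. Then ◇q at x, so □◇q at x, so ◇q at z, so some w with Rzw has q; w=y, i.e. Rzy. By symmetry of the argument, Ryz.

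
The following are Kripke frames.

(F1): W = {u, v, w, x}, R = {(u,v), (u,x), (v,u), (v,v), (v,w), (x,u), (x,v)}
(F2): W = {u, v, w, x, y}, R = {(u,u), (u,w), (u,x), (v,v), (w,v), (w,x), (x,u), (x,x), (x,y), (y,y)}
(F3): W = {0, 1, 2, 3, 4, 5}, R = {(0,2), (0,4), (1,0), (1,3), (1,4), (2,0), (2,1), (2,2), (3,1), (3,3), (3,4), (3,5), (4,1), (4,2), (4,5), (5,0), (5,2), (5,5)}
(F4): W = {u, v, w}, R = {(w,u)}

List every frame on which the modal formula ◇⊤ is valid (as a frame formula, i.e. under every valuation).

Frame correspondent (Sahlqvist): ∀x ∃y Rxy — i.e. seriality.
(F1): fails — world w has no successor.
(F2): satisfies the condition.
(F3): satisfies the condition.
(F4): fails — world u has no successor.
Valid on: (F2), (F3).

(F2), (F3)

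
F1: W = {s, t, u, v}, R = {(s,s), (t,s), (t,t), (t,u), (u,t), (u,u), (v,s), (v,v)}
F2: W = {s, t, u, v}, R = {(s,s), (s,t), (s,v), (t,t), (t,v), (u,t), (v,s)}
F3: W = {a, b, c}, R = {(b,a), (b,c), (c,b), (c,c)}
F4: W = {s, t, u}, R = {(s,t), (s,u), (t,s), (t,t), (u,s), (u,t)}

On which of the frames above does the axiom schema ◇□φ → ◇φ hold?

Frame correspondent (Sahlqvist): ∀x ∀y (xRy → ∃w (yRw ∧ xRw)) — i.e. a generalized confluence (Geach) condition.
F1: ✓.
F2: fails — tRv but no w with vRw and tRw.
F3: fails — bRa but no w with aRw and bRw.
F4: ✓.

F1, F4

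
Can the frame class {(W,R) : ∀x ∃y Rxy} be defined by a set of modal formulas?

This is a Sahlqvist condition; the D axiom □p → ◇p defines it.
Suppose □p→◇p is valid. At any x set V(p)=W. Then □p at x, so ◇p at x, so x has a successor.

Yes — defined by □p → ◇p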